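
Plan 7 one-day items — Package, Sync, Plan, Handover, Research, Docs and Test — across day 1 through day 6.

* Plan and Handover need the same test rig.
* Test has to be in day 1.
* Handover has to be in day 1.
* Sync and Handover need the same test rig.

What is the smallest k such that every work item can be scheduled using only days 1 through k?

2 days

Could 1 day be enough, i.e. nothing placed later than day 1? No: Handover's window within 1 day is {day 1}; Handover can't share with Sync (day 1) → nothing is left.
So 1 day is not enough.
2 works (last occupied day: day 2): for example Handover in day 1; Docs in day 1; Plan in day 2; Sync in day 2; Research in day 1; Test in day 1; Package in day 1.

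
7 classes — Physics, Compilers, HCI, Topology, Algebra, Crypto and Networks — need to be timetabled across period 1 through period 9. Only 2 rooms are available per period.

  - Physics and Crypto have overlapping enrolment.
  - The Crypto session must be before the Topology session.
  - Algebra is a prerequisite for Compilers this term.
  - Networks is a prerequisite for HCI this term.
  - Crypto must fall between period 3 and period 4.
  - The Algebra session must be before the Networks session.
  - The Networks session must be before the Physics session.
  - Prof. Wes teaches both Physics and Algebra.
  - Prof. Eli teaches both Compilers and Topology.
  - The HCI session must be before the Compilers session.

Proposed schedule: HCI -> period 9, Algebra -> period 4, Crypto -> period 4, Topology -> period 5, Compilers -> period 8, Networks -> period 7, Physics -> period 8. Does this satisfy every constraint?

The Crypto session must be before the Topology session — holds.
Networks is a prerequisite for HCI this term — holds.
Crypto must fall between period 3 and period 4 — holds.
Prof. Eli teaches both Compilers and Topology — holds.
Prof. Wes teaches both Physics and Algebra — holds.
Only 2 rooms are available per period — holds.
The HCI session must be before the Compilers session — violated.
The Algebra session must be before the Networks session — holds.
Physics and Crypto have overlapping enrolment — holds.
Algebra is a prerequisite for Compilers this term — holds.
The Networks session must be before the Physics session — holds.

No. The HCI session must be before the Compilers session is not satisfied.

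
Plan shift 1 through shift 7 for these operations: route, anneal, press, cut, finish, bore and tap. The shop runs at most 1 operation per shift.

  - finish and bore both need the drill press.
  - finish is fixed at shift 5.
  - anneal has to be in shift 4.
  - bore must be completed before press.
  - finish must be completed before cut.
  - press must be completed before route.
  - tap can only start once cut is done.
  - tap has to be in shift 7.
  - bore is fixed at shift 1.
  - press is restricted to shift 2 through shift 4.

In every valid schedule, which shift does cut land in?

shift 6

finish is fixed at shift 5 and must come before cut, so cut is at least shift 6.
tap is fixed at shift 7 and must come after cut, so cut is at most shift 6.
So cut must be shift 6.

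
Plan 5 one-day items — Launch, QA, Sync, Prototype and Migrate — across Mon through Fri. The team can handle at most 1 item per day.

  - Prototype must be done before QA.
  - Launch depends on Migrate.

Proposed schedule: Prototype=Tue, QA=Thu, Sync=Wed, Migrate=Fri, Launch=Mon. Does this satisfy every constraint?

Launch depends on Migrate — violated.
The team can handle at most 1 item per day — holds.
Prototype must be done before QA — holds.

No. Launch depends on Migrate is not satisfied.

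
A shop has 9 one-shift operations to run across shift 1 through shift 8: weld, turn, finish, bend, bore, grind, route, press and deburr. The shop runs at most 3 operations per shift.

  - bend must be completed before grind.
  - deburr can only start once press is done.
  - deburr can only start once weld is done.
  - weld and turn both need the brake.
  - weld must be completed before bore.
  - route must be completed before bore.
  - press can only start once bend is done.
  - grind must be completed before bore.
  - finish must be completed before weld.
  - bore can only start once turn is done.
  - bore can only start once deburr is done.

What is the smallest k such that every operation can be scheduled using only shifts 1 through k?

The precedence chain requires at least 4 distinct shifts.
With at most 3 per shift and 9 operations, at least 3 shifts are needed.
4 works (last occupied shift: shift 4): for example press=shift 2; route=shift 3; deburr=shift 3; weld=shift 2; finish=shift 1; turn=shift 1; bend=shift 1; bore=shift 4; grind=shift 2.

4 shifts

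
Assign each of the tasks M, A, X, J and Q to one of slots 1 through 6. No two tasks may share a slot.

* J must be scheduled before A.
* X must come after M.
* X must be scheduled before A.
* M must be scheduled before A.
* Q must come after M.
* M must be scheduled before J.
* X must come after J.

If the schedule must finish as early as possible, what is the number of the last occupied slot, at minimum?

The precedence chain requires at least 4 distinct slots.
With at most 1 per slot and 5 tasks, at least 5 slots are needed.
5 works (last occupied slot: 5): for example M -> 1; A -> 4; J -> 2; Q -> 5; X -> 3.

5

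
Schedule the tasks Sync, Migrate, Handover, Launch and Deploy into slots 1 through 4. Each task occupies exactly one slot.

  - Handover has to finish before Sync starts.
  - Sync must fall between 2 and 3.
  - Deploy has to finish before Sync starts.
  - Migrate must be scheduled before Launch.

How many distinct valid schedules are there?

Splitting on Sync: it can be 2 (6), 3 (24). Listing each branch's schedules as (Migrate, Handover, Launch, Deploy):
Sync=2: (1,1,2,1) (1,1,3,1) (1,1,4,1) (2,1,3,1) (2,1,4,1) (3,1,4,1) — 6.
Sync=3: (1,1,2,1) (1,1,2,2) (1,1,3,1) (1,1,3,2) (1,1,4,1) (1,1,4,2) (1,2,2,1) (1,2,2,2) (1,2,3,1) (1,2,3,2) (1,2,4,1) (1,2,4,2) (2,1,3,1) (2,1,3,2) (2,1,4,1) (2,1,4,2) (2,2,3,1) (2,2,3,2) (2,2,4,1) (2,2,4,2) (3,1,4,1) (3,1,4,2) (3,2,4,1) (3,2,4,2) — 24.
Summing: 6 + 24 = 30.

30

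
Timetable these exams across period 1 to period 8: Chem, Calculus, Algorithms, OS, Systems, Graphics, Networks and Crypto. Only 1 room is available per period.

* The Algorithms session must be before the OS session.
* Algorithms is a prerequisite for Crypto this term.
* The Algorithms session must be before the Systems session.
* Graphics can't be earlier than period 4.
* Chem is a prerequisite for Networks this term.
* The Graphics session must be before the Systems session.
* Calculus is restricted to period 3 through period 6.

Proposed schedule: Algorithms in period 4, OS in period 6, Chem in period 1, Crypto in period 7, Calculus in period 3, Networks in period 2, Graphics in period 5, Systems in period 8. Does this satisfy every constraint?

Algorithms is a prerequisite for Crypto this term — holds.
Calculus is restricted to period 3 through period 6 — holds.
The Graphics session must be before the Systems session — holds.
The Algorithms session must be before the OS session — holds.
Graphics can't be earlier than period 4 — holds.
The Algorithms session must be before the Systems session — holds.
Only 1 room is available per period — holds.
Chem is a prerequisite for Networks this term — holds.

Yes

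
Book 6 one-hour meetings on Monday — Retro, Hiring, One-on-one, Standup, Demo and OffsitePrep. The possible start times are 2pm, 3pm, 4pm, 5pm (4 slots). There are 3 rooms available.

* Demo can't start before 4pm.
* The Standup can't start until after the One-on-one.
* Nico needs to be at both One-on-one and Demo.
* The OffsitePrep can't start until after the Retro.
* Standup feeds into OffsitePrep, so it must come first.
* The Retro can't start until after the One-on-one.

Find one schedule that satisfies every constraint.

Retro -> 3pm, Hiring -> 2pm, One-on-one -> 2pm, Demo -> 4pm, Standup -> 3pm, OffsitePrep -> 4pm

Checking: Retro(3pm) before OffsitePrep(4pm); Standup(3pm) before OffsitePrep(4pm); One-on-one(2pm) before Retro(3pm); One-on-one(2pm) before Standup(3pm); One-on-one(2pm) != Demo(4pm); Demo=4pm in [4pm,5pm]; max 2 per slot (cap 3).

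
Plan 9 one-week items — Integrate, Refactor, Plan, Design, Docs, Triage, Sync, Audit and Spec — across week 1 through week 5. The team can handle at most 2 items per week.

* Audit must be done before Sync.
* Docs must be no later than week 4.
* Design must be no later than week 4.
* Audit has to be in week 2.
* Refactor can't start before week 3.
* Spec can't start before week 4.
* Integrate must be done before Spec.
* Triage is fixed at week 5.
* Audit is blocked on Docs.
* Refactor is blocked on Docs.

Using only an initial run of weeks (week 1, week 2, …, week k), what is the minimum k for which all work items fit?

The precedence chain requires at least 3 distinct weeks.
With at most 2 per week and 9 work items, at least 5 weeks are needed.
Triage can't be placed before week 5, so the schedule must run through at least week 5.
5 works (last occupied week: week 5): for example Triage -> week 5, Docs -> week 1, Refactor -> week 3, Integrate -> week 2, Spec -> week 4, Plan -> week 4, Audit -> week 2, Design -> week 1, Sync -> week 3.

5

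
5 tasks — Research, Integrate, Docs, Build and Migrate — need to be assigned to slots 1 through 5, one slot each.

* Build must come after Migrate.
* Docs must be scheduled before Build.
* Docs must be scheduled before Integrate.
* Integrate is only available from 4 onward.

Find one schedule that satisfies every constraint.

Build in 2; Docs in 1; Research in 1; Migrate in 1; Integrate in 4

Checking: Docs(1) before Integrate(4); Migrate(1) before Build(2); Docs(1) before Build(2); Integrate=4 in [4,5].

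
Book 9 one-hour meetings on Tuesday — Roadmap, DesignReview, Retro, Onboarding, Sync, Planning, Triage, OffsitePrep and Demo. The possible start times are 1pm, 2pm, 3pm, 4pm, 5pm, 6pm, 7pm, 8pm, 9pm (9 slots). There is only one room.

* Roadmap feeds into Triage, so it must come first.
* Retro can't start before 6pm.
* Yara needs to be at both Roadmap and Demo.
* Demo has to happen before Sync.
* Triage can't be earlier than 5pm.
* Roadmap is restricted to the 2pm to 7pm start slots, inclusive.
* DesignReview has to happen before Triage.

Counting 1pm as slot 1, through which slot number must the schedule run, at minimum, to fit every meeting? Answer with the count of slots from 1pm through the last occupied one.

The precedence chain requires at least 2 distinct slots.
With at most 1 per slot and 9 meetings, at least 9 slots are needed.
Retro can't be placed before 6pm — that is slot 6 counting from 1pm — so the schedule must run through at least 6 slots.
9 works (last occupied slot: 9pm): for example Retro in 6pm; Roadmap in 2pm; OffsitePrep in 9pm; Onboarding in 7pm; Triage in 5pm; DesignReview in 1pm; Sync in 4pm; Demo in 3pm; Planning in 8pm.

9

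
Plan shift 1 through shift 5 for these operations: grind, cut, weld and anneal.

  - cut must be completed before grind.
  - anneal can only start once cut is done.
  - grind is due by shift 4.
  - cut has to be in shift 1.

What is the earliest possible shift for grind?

Precedence pushes grind to at least shift 2; grind's own window allows nothing later than shift 4.
grind at shift 2 is achievable: weld=shift 1, grind=shift 2, anneal=shift 2, cut=shift 1.

shift 2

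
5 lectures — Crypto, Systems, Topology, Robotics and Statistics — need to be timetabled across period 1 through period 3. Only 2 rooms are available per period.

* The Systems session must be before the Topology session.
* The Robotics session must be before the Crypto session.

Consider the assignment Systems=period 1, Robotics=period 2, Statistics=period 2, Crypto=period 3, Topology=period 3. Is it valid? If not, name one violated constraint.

Only 2 rooms are available per period — holds.
The Robotics session must be before the Crypto session — holds.
The Systems session must be before the Topology session — holds.

Valid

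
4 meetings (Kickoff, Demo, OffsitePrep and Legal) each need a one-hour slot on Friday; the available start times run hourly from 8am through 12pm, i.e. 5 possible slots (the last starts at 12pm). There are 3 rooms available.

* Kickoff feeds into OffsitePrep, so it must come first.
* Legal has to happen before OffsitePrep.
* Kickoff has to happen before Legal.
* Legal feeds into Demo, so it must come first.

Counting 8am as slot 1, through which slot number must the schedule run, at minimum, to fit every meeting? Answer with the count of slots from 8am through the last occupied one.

3

The precedence chain requires at least 3 distinct slots.
With at most 3 per slot and 4 meetings, at least 2 slots are needed.
3 works (last occupied slot: 10am): for example Kickoff=8am; OffsitePrep=10am; Demo=10am; Legal=9am.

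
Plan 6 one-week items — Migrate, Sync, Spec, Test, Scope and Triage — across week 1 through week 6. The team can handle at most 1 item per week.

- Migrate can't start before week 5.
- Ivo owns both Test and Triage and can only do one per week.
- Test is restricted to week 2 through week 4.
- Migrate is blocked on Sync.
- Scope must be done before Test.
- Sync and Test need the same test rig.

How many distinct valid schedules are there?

60

Splitting on Migrate: it can be week 5 (24), week 6 (36). Listing each branch's schedules as (Sync, Spec, Test, Scope, Triage) by week number:
Migrate=week 5: (1,2,4,3,6) (1,3,4,2,6) (1,4,3,2,6) (1,6,3,2,4) (1,6,4,2,3) (1,6,4,3,2) (2,1,4,3,6) (2,3,4,1,6) (2,4,3,1,6) (2,6,3,1,4) (2,6,4,1,3) (2,6,4,3,1) (3,1,4,2,6) (3,2,4,1,6) (3,4,2,1,6) (3,6,2,1,4) (3,6,4,1,2) (3,6,4,2,1) (4,1,3,2,6) (4,2,3,1,6) (4,3,2,1,6) (4,6,2,1,3) (4,6,3,1,2) (4,6,3,2,1) — 24.
Migrate=week 6: (1,2,4,3,5) (1,3,4,2,5) (1,4,3,2,5) (1,5,3,2,4) (1,5,4,2,3) (1,5,4,3,2) (2,1,4,3,5) (2,3,4,1,5) (2,4,3,1,5) (2,5,3,1,4) (2,5,4,1,3) (2,5,4,3,1) (3,1,4,2,5) (3,2,4,1,5) (3,4,2,1,5) (3,5,2,1,4) (3,5,4,1,2) (3,5,4,2,1) (4,1,3,2,5) (4,2,3,1,5) (4,3,2,1,5) (4,5,2,1,3) (4,5,3,1,2) (4,5,3,2,1) (5,1,3,2,4) (5,1,4,2,3) (5,1,4,3,2) (5,2,3,1,4) (5,2,4,1,3) (5,2,4,3,1) (5,3,2,1,4) (5,3,4,1,2) (5,3,4,2,1) (5,4,2,1,3) (5,4,3,1,2) (5,4,3,2,1) — 36.
Summing: 24 + 36 = 60.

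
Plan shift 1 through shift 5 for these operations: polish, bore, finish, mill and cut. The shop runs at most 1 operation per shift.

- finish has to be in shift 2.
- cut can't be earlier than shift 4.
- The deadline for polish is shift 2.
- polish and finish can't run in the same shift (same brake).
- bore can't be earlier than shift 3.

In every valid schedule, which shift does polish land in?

shift 1

polish's window is shift 1–shift 2.
finish is fixed at shift 2, and polish can't share a shift with finish.
So polish must be shift 1.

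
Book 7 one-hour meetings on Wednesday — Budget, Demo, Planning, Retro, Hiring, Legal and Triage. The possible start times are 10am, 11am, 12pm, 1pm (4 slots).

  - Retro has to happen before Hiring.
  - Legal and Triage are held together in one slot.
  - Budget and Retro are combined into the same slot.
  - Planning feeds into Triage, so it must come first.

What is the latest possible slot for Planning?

12pm

Downstream work caps Planning at 12pm.
Planning at 12pm is achievable: Demo=10am; Budget=10am; Triage=1pm; Retro=10am; Planning=12pm; Legal=1pm; Hiring=11am.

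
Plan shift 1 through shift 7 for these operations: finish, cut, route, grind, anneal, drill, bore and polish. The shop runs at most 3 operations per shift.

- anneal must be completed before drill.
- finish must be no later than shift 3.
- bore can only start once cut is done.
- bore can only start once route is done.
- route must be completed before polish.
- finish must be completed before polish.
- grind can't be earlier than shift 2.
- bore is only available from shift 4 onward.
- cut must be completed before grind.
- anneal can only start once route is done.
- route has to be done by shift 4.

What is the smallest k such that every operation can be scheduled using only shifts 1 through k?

The precedence chain requires at least 3 distinct shifts.
With at most 3 per shift and 8 operations, at least 3 shifts are needed.
bore can't be placed before shift 4, so the schedule must run through at least shift 4.
4 works (last occupied shift: shift 4): for example anneal=shift 2; cut=shift 1; bore=shift 4; route=shift 1; polish=shift 2; drill=shift 3; finish=shift 1; grind=shift 2.

4 shifts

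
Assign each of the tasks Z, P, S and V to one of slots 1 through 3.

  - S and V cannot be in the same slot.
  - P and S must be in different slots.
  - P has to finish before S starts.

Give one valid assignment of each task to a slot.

S=2, Z=1, V=1, P=1

Checking: P(1) before S(2); S(2) != V(1); P(1) != S(2).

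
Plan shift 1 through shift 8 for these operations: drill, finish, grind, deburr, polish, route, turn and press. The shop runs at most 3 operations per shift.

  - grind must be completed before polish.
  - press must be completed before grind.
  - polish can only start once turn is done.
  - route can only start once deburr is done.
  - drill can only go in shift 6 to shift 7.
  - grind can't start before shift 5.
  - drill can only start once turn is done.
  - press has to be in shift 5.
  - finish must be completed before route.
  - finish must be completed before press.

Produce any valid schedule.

route=shift 2, drill=shift 6, deburr=shift 1, grind=shift 6, turn=shift 1, finish=shift 1, press=shift 5, polish=shift 7

Checking: turn(shift 1) before polish(shift 7); finish(shift 1) before press(shift 5); grind(shift 6) before polish(shift 7); turn(shift 1) before drill(shift 6); deburr(shift 1) before route(shift 2); press(shift 5) before grind(shift 6); finish(shift 1) before route(shift 2); drill=shift 6 in [shift 6,shift 7]; grind=shift 6 in [shift 5,shift 8]; press=shift 5 in [shift 5,shift 5]; max 3 per shift (cap 3).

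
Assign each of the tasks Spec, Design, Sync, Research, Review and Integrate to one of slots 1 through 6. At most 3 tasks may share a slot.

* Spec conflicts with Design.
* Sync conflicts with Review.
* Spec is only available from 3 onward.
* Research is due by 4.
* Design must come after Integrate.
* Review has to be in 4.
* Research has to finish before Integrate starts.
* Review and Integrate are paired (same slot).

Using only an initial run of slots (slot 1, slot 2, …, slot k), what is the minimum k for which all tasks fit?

The precedence chain requires at least 3 distinct slots.
With at most 3 per slot and 6 tasks, at least 2 slots are needed.
Propagating the time windows through the other constraints, Design can't land before 5, so the schedule must run through at least slot 5.
5 works (last occupied slot: 5): for example Spec -> 3; Sync -> 1; Review -> 4; Design -> 5; Research -> 1; Integrate -> 4.

5 slots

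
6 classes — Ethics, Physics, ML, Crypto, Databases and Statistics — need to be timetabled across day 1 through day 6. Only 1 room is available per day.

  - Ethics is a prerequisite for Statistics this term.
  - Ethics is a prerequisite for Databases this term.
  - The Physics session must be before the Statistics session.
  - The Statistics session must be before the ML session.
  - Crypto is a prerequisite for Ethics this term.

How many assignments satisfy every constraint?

Splitting on Ethics: it can be day 2 (4), day 3 (6). Listing each branch's schedules as (Physics, ML, Crypto, Databases, Statistics) by day number:
Ethics=day 2: (3,5,1,6,4) (3,6,1,4,5) (3,6,1,5,4) (4,6,1,3,5) — 4.
Ethics=day 3: (1,5,2,6,4) (1,6,2,4,5) (1,6,2,5,4) (2,5,1,6,4) (2,6,1,4,5) (2,6,1,5,4) — 6.
Summing: 4 + 6 = 10.

10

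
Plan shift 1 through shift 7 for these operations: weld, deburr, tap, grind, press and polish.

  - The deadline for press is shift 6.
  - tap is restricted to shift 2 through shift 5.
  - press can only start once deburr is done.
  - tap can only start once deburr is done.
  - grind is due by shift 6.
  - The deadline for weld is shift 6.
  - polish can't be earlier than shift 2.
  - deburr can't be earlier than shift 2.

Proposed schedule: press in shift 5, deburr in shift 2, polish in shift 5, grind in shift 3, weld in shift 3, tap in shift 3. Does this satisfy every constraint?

polish can't be earlier than shift 2 — holds.
press can only start once deburr is done — holds.
deburr can't be earlier than shift 2 — holds.
The deadline for press is shift 6 — holds.
The deadline for weld is shift 6 — holds.
tap is restricted to shift 2 through shift 5 — holds.
grind is due by shift 6 — holds.
tap can only start once deburr is done — holds.

Yes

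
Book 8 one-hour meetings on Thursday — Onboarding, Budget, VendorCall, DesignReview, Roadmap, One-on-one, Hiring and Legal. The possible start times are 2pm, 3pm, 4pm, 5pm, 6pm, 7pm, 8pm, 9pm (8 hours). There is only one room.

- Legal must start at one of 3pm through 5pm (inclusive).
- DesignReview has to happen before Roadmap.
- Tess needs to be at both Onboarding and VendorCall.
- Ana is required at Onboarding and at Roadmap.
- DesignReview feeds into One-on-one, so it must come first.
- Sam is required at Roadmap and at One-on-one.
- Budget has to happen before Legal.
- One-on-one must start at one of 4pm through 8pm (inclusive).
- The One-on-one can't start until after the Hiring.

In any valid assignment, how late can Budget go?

Downstream work caps Budget at 4pm.
Budget at 4pm is achievable: Roadmap -> 7pm; Legal -> 5pm; DesignReview -> 2pm; One-on-one -> 6pm; Hiring -> 3pm; Onboarding -> 8pm; VendorCall -> 9pm; Budget -> 4pm.

4pm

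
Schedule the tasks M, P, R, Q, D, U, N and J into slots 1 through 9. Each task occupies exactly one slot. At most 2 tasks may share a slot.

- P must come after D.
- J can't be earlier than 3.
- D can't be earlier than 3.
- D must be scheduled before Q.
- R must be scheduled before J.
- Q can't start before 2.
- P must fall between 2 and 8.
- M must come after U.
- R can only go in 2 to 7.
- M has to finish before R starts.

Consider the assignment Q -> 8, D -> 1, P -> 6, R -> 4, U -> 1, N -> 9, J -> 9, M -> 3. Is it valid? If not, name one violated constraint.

At most 2 tasks may share a slot — holds.
P must fall between 2 and 8 — holds.
M must come after U — holds.
D can't be earlier than 3 — violated.
Q can't start before 2 — holds.
R must be scheduled before J — holds.
P must come after D — holds.
D must be scheduled before Q — holds.
M has to finish before R starts — holds.
R can only go in 2 to 7 — holds.
J can't be earlier than 3 — holds.

No. D can't be earlier than 3 is not satisfied.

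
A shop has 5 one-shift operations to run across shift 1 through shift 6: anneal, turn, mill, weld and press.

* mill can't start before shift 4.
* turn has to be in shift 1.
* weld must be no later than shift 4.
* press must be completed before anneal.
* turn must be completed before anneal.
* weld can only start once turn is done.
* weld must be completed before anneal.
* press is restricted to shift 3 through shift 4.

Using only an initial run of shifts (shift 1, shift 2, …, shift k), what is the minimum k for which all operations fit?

The precedence chain requires at least 3 distinct shifts.
mill can't be placed before shift 4, so the schedule must run through at least shift 4.
4 works (last occupied shift: shift 4): for example anneal -> shift 4, mill -> shift 4, press -> shift 3, turn -> shift 1, weld -> shift 2.

4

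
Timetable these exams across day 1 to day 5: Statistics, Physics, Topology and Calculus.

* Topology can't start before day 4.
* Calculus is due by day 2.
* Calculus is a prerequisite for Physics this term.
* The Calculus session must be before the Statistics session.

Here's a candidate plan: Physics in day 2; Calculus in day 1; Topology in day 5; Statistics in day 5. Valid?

Valid

Topology can't start before day 4 — holds.
Calculus is a prerequisite for Physics this term — holds.
Calculus is due by day 2 — holds.
The Calculus session must be before the Statistics session — holds.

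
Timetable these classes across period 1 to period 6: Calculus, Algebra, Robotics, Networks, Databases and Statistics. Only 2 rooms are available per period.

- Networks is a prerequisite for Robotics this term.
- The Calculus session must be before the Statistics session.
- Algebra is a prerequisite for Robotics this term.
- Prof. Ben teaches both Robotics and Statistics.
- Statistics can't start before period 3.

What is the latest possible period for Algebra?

Downstream work caps Algebra at period 5.
Algebra at period 5 is achievable: Statistics=period 3, Calculus=period 1, Databases=period 2, Robotics=period 6, Algebra=period 5, Networks=period 1.

period 5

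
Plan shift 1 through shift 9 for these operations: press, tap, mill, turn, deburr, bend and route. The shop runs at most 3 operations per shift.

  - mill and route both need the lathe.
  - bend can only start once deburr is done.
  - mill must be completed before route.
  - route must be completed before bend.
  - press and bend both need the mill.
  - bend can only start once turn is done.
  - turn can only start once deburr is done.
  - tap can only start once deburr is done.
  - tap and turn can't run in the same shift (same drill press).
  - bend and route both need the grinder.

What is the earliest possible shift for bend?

Precedence pushes bend to at least shift 3.
bend at shift 3 is achievable: turn in shift 2; bend in shift 3; deburr in shift 1; press in shift 1; mill in shift 1; route in shift 2; tap in shift 3.

shift 3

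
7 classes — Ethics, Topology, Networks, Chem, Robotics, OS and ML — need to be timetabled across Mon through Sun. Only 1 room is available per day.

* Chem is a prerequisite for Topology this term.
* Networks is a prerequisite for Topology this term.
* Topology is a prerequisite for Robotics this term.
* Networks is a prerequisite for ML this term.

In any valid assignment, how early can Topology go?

Wed

Precedence pushes Topology to at least Tue; downstream work caps Topology at Sat.
Topology at Wed is achievable: Robotics=Thu, ML=Fri, Chem=Tue, OS=Sun, Ethics=Sat, Topology=Wed, Networks=Mon.
Nothing earlier works — the capacity limit rule out every day before Wed.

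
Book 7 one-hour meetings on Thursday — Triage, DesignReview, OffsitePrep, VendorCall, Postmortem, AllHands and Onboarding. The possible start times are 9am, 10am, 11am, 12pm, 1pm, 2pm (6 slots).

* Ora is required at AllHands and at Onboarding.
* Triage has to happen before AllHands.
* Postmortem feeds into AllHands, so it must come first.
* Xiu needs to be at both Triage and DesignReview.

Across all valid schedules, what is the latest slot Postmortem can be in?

1pm

Downstream work caps Postmortem at 1pm.
Postmortem at 1pm is achievable: Triage=9am; VendorCall=9am; DesignReview=10am; OffsitePrep=9am; Onboarding=9am; AllHands=2pm; Postmortem=1pm.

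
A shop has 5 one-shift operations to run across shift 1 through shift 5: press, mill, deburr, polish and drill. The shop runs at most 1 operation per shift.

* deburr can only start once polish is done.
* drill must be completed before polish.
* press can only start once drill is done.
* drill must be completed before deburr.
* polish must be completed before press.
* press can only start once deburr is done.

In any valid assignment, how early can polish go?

shift 2

Precedence pushes polish to at least shift 2; downstream work caps polish at shift 3.
polish at shift 2 is achievable: deburr -> shift 3; mill -> shift 5; press -> shift 4; polish -> shift 2; drill -> shift 1.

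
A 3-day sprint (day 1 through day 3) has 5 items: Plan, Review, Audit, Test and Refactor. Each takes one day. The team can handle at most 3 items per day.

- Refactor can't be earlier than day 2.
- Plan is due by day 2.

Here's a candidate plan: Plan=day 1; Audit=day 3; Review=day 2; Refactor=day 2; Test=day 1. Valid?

Yes, all constraints hold

The team can handle at most 3 items per day — holds.
Refactor can't be earlier than day 2 — holds.
Plan is due by day 2 — holds.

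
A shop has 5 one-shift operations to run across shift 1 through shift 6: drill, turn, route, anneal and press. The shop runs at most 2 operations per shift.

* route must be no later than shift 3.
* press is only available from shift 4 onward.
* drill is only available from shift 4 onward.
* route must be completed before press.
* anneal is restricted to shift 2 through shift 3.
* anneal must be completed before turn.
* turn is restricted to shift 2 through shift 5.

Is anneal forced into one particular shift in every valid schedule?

anneal can be shift 2 (e.g. drill=shift 4; turn=shift 3; press=shift 4; route=shift 1; anneal=shift 2) or shift 3 (e.g. press in shift 4, turn in shift 5, anneal in shift 3, drill in shift 4, route in shift 1).

No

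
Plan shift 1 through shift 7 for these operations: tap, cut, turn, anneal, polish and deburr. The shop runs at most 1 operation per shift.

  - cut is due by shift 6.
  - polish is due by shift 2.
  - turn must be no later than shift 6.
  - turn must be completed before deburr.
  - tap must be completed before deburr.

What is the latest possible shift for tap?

shift 6

Downstream work caps tap at shift 6.
tap at shift 6 is achievable: tap=shift 6, turn=shift 2, polish=shift 1, deburr=shift 7, anneal=shift 4, cut=shift 3.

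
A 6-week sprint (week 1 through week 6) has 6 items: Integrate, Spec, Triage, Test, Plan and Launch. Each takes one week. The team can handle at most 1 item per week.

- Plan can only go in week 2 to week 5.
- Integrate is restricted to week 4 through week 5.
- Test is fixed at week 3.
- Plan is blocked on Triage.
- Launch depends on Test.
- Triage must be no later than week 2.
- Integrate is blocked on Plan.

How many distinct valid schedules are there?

6

Splitting on Integrate: it can be week 4 (2), week 5 (4). Listing each branch's schedules as (Spec, Triage, Test, Plan, Launch) by week number:
Integrate=week 4: (5,1,3,2,6) (6,1,3,2,5) — 2.
Integrate=week 5: (1,2,3,4,6) (2,1,3,4,6) (4,1,3,2,6) (6,1,3,2,4) — 4.
Summing: 2 + 4 = 6.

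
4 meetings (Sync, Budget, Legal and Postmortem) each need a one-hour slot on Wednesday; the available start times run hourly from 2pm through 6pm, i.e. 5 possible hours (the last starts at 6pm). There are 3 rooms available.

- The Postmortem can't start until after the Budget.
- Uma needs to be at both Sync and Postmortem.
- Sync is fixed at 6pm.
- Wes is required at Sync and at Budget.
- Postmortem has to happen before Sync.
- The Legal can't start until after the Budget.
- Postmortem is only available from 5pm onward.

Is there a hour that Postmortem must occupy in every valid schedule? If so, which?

5pm

Postmortem's window is 5pm–6pm.
Sync is fixed at 6pm, and Postmortem can't share a hour with Sync.
So Postmortem must be 5pm.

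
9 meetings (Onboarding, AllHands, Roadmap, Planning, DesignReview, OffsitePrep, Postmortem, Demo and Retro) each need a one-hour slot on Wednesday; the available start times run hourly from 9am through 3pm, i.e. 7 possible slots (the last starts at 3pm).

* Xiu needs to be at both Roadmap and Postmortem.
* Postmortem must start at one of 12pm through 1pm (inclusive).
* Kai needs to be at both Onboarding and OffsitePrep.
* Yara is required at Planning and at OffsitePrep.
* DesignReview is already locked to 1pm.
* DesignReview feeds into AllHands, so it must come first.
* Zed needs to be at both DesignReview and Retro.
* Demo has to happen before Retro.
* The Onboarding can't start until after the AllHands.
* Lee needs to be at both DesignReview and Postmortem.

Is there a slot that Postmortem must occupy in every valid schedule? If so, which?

12pm

Postmortem's window is 12pm–1pm.
DesignReview is fixed at 1pm, and Postmortem can't share a slot with DesignReview.
So Postmortem must be 12pm.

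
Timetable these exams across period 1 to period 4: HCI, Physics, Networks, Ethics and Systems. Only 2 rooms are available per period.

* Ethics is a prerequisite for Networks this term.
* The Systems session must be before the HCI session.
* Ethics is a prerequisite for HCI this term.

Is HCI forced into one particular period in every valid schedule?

HCI can be period 2 (e.g. HCI=period 2; Ethics=period 1; Physics=period 3; Networks=period 2; Systems=period 1) or period 3 (e.g. Physics -> period 2; Systems -> period 1; Networks -> period 2; HCI -> period 3; Ethics -> period 1).

No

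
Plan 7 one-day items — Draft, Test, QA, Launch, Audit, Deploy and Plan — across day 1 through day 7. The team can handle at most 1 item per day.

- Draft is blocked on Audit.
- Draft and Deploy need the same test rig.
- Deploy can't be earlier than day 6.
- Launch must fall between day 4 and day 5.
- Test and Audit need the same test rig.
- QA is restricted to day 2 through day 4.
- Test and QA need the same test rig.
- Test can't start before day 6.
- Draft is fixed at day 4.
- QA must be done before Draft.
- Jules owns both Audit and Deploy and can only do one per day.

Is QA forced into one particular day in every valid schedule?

QA can be day 2 (e.g. QA=day 2, Plan=day 3, Deploy=day 7, Audit=day 1, Draft=day 4, Test=day 6, Launch=day 5) or day 3 (e.g. Audit=day 1, Test=day 6, Deploy=day 7, Launch=day 5, QA=day 3, Plan=day 2, Draft=day 4).

No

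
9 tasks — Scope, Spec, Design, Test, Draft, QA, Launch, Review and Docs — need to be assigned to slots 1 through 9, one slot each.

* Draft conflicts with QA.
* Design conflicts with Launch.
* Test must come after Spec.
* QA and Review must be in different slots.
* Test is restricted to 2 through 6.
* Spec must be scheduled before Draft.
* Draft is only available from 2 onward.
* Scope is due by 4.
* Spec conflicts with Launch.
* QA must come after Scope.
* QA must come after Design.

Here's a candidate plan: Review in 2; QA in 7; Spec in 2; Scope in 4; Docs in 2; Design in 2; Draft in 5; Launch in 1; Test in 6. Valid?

Spec conflicts with Launch — holds.
Test is restricted to 2 through 6 — holds.
Spec must be scheduled before Draft — holds.
QA must come after Scope — holds.
Draft conflicts with QA — holds.
Draft is only available from 2 onward — holds.
QA and Review must be in different slots — holds.
Design conflicts with Launch — holds.
Test must come after Spec — holds.
Scope is due by 4 — holds.
QA must come after Design — holds.

Yes, all constraints hold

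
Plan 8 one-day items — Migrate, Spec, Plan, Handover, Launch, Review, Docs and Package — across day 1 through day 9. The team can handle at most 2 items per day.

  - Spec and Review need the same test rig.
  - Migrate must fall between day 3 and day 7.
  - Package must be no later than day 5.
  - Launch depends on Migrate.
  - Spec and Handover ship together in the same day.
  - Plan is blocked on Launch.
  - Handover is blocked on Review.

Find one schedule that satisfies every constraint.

Launch in day 4, Review in day 1, Spec in day 2, Package in day 1, Handover in day 2, Docs in day 3, Migrate in day 3, Plan in day 5

Checking: Review(day 1) before Handover(day 2); Launch(day 4) before Plan(day 5); Migrate(day 3) before Launch(day 4); Spec(day 2) != Review(day 1); Spec = Handover = day 2; Migrate=day 3 in [day 3,day 7]; Package=day 1 in [day 1,day 5]; max 2 per day (cap 2).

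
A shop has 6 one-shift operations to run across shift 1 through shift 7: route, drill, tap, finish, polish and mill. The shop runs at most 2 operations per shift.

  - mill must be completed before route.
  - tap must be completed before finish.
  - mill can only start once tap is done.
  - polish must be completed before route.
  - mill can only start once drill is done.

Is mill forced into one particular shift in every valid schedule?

No

mill can be shift 2 (e.g. finish -> shift 3; polish -> shift 2; mill -> shift 2; tap -> shift 1; drill -> shift 1; route -> shift 3) or shift 3 (e.g. mill -> shift 3, drill -> shift 1, finish -> shift 2, tap -> shift 1, polish -> shift 2, route -> shift 4).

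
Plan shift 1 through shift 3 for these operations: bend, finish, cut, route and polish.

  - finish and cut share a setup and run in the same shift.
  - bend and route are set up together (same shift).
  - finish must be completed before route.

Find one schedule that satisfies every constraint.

cut -> shift 1; finish -> shift 1; route -> shift 2; polish -> shift 1; bend -> shift 2

Checking: finish(shift 1) before route(shift 2); bend = route = shift 2; finish = cut = shift 1.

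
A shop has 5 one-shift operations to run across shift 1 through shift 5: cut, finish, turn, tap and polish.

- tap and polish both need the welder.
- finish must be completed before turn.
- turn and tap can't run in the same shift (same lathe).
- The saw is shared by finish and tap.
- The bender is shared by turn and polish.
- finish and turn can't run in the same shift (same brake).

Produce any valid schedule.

tap -> shift 3, finish -> shift 1, cut -> shift 1, turn -> shift 2, polish -> shift 1

Checking: finish(shift 1) before turn(shift 2); finish(shift 1) != turn(shift 2); finish(shift 1) != tap(shift 3); turn(shift 2) != polish(shift 1); tap(shift 3) != polish(shift 1); turn(shift 2) != tap(shift 3).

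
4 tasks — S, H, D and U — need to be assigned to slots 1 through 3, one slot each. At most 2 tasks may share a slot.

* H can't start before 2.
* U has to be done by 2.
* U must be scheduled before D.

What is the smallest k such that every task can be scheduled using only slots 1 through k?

The precedence chain requires at least 2 distinct slots.
With at most 2 per slot and 4 tasks, at least 2 slots are needed.
2 works (last occupied slot: 2): for example S in 1; U in 1; H in 2; D in 2.

2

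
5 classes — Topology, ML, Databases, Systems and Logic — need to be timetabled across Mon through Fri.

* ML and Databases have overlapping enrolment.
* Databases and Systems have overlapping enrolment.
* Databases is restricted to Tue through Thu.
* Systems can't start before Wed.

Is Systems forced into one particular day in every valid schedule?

Systems can be Wed (e.g. Topology in Mon; Systems in Wed; Databases in Tue; ML in Mon; Logic in Mon) or Thu (e.g. Systems -> Thu, Logic -> Mon, Topology -> Mon, ML -> Mon, Databases -> Tue).

No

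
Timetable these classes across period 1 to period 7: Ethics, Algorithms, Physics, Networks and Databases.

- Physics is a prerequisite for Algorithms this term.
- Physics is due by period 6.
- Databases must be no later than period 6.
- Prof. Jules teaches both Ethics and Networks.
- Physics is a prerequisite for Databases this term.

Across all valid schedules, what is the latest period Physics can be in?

period 5

Physics's own window allows nothing later than period 6; downstream work caps Physics at period 5.
Physics at period 5 is achievable: Physics -> period 5; Networks -> period 2; Databases -> period 6; Ethics -> period 1; Algorithms -> period 6.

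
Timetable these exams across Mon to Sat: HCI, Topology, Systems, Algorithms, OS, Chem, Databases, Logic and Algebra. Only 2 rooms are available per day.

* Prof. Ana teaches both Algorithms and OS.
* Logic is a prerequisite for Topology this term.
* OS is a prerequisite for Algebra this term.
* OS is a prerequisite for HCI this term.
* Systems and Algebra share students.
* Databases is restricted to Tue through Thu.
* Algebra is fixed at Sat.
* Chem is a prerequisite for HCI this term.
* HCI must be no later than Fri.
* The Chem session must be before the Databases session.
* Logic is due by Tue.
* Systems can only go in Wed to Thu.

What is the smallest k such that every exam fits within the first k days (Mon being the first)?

The precedence chain requires at least 2 distinct days.
With at most 2 per day and 9 exams, at least 5 days are needed.
Algebra can't be placed before Sat — that is day 6 counting from Mon — so the schedule must run through at least 6 days.
6 works (last occupied day: Sat): for example Systems -> Wed, Algorithms -> Thu, OS -> Tue, Logic -> Mon, Chem -> Mon, Databases -> Tue, Algebra -> Sat, Topology -> Thu, HCI -> Wed.

6 days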